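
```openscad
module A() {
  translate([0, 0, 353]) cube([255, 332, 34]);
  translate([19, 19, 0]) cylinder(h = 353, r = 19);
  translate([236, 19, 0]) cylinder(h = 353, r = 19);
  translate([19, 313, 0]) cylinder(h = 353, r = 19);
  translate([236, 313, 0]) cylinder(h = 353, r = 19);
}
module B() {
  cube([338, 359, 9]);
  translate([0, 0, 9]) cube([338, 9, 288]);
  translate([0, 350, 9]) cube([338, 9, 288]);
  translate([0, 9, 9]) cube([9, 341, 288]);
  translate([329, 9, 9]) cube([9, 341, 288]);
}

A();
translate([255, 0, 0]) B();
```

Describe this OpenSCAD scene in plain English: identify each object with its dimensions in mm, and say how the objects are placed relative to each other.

A is a simple wooden stool: a rectangular seat 255 mm (x) by 332 mm (y), 34 mm thick, top face at z = 387 mm, on four round legs, each 38 mm in diameter. The legs rest on z = 0, each leg's axis is inset half a diameter from the nearest pair of seat edges (so the leg's bounding box is flush with the corner).

B is an open-topped rectangular box: outside dimensions 338×359×297 mm, with a uniform wall and base thickness of 9 mm. The base is a full 338×359 slab on the floor; four walls sit on top of the base. The front and back walls (the −y and +y sides) span the full width; the two side walls fit between them.

The open box is against the stool's +x side, with their −y faces flush.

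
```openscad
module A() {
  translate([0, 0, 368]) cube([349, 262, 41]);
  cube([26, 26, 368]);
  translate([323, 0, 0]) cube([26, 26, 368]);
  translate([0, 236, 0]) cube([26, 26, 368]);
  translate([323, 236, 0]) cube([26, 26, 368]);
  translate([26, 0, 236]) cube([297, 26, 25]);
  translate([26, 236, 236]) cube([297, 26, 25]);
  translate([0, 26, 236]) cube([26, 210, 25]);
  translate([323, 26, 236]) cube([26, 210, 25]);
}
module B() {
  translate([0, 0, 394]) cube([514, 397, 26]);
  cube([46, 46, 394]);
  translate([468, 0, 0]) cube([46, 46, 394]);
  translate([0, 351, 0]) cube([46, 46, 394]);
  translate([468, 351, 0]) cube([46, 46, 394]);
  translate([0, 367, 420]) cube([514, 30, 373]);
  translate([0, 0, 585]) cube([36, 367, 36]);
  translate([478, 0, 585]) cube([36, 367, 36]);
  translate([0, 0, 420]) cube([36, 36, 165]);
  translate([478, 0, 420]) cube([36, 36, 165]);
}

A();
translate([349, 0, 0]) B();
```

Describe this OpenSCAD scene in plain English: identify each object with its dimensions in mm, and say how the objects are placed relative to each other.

A is a simple wooden stool: a rectangular seat 349 mm (x) by 262 mm (y), 41 mm thick, top face at z = 409 mm, on four square legs, each 26×26 mm in cross-section. The legs rest on z = 0, each flush with a corner of the seat. Four stretchers, 26 mm wide and 25 mm tall, connect adjacent legs with their undersides at z = 236 mm, each running between the inner faces of the legs it joins and aligned with the legs' outer faces on the other axis.

B is a chair: 514×397 mm seat, 26 mm thick, top at z = 420 mm, on four 46 mm square corner legs flush with the seat edges. A 30 mm thick backrest slab spans the full seat width, extending 373 mm above the seat top, its back face flush with the seat's +y edge. Two armrests of 36×36 mm section run along each side from the seat's front edge to the front of the backrest, top faces 201 mm above the seat top and outer faces flush with the seat's x-edges; a 36×36 mm post under the front of each armrest stands on the seat at the front corner.

The chair is against the stool's +x side, with their −y faces flush.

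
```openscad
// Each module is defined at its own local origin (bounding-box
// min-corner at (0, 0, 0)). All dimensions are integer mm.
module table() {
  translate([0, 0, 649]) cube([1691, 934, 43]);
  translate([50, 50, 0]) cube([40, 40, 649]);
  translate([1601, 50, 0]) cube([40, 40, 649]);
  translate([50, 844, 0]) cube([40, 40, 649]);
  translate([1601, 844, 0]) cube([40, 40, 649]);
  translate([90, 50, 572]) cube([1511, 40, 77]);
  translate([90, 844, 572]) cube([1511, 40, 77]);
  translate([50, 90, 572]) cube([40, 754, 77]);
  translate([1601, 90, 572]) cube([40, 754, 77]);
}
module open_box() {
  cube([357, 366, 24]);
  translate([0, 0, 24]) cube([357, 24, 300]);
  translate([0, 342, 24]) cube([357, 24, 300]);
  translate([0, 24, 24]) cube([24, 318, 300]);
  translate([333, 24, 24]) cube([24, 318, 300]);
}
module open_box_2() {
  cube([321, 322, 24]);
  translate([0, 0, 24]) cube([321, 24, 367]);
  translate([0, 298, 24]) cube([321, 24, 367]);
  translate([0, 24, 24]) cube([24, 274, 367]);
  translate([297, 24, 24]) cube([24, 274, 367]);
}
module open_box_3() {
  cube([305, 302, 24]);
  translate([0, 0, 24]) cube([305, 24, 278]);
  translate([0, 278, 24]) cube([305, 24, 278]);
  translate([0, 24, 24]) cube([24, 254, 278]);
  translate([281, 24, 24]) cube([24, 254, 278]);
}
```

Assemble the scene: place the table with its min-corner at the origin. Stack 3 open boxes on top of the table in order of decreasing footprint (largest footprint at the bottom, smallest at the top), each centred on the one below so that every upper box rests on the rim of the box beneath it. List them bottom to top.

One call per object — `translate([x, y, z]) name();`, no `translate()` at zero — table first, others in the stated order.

table();
translate([667, 284, 692]) open_box();
translate([685, 306, 1016]) open_box_2();
translate([693, 316, 1407]) open_box_3();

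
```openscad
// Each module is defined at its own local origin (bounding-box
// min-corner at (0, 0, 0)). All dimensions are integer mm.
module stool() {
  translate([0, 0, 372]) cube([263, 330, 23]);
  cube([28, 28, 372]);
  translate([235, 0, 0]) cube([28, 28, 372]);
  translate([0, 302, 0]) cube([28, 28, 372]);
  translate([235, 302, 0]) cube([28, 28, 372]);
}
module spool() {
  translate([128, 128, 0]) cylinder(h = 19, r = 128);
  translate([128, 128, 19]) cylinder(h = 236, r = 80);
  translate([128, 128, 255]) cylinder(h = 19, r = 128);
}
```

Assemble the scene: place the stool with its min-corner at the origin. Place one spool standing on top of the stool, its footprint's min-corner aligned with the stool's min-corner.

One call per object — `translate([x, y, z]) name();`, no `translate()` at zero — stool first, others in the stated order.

stool();
translate([0, 0, 395]) spool();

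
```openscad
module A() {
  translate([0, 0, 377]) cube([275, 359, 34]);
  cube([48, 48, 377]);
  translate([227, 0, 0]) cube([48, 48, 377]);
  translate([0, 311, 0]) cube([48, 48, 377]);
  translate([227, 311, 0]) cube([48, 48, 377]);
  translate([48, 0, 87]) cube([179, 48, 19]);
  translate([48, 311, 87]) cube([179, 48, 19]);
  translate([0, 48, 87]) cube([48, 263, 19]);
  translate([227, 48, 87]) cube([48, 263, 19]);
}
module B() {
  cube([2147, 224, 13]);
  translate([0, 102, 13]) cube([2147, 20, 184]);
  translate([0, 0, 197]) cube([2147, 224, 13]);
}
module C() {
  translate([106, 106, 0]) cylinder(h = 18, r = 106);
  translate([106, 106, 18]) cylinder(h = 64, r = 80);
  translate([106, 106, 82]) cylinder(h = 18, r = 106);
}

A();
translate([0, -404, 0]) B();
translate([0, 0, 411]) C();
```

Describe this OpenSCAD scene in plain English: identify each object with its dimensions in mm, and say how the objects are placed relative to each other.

A is a four-legged stool. The seat is a 275×359×34 mm slab whose top surface is at z = 411 mm; four square legs, each 48×48 mm in cross-section, run from the floor (z = 0) to the underside of the seat, each flush with a corner of the seat. Four stretchers, 48 mm wide and 19 mm tall, connect adjacent legs with their undersides at z = 87 mm, each running between the inner faces of the legs it joins and aligned with the legs' outer faces on the other axis.

B is an I-beam lying along x, 2147 mm long. Overall section height 210 mm. Two flanges 224 mm wide (y) and 13 mm thick, one on the floor and one at the top; a web 20 mm thick runs between them, centred on the flange width.

C is a spool: two coaxial disc flanges of radius 106 mm and thickness 18 mm, joined by a core cylinder of radius 80 mm and height 64 mm. The lower flange rests on z = 0 and the three cylinders share a vertical axis.

The I-beam is on the floor beside the stool on its −y side. The spool is on top of the stool.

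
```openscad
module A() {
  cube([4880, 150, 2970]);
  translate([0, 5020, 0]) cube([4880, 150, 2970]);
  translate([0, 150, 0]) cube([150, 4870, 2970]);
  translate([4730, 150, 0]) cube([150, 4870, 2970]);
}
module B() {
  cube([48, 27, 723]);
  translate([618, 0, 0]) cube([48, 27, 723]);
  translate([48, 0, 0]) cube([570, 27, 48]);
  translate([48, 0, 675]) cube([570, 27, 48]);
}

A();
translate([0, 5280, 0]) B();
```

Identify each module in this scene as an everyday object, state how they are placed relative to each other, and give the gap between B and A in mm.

The picture frame's nearest face is 110 mm from the house frame's +y face.

A is a house frame. B is a picture frame. The picture frame is on the floor beside the house frame on its +y side. The gap between the picture frame and the house frame is 110 mm.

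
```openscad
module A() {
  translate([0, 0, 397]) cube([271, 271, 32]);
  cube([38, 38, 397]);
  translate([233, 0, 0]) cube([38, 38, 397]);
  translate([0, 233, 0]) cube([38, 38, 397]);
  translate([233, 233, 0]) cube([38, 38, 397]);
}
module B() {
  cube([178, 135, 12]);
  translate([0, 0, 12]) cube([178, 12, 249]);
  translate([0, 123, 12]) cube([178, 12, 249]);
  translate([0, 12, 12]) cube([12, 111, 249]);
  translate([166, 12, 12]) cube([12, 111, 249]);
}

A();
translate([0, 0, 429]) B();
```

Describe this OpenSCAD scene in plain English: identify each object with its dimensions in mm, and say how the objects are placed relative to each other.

A is a four-legged stool. The seat is 271×271 mm, 32 mm thick, top at z = 429 mm. It stands on four square legs, each 38×38 mm in cross-section, from z = 0 to the seat underside, each flush with a corner of the seat.

B is an open-topped rectangular box: outside dimensions 178×135×261 mm, with a uniform wall and base thickness of 12 mm. The base is a full 178×135 slab on the floor; four walls sit on top of the base. The front and back walls (the −y and +y sides) span the full width; the two side walls fit between them.

The open box is on top of the stool.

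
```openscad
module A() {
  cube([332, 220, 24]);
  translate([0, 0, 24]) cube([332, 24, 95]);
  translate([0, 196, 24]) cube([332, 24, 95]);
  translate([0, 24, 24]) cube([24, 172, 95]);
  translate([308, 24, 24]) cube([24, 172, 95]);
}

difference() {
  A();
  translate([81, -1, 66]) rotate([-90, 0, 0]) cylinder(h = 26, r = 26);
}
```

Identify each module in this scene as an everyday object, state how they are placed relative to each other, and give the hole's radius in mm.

A is an open box. The open box has a circular hole through its front wall. The hole's radius is 26 mm.

The subtracted cylinder has r = 26 mm.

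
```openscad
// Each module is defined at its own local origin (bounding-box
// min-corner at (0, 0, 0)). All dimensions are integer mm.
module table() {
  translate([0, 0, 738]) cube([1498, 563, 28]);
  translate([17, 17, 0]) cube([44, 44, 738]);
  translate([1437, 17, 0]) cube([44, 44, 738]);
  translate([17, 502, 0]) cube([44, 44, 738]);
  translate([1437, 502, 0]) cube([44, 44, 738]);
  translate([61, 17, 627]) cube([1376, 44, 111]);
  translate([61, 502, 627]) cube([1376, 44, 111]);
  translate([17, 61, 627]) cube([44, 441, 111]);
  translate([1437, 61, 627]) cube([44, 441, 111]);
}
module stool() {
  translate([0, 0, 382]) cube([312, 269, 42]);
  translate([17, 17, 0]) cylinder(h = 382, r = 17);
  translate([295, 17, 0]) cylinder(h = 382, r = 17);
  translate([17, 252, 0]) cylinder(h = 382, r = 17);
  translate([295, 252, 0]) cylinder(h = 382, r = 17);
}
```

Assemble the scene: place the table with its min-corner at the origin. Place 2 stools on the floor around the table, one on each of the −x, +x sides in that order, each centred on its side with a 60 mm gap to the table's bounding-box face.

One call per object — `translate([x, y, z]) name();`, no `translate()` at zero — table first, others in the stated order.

table();
translate([-372, 147, 0]) stool();
translate([1558, 147, 0]) stool();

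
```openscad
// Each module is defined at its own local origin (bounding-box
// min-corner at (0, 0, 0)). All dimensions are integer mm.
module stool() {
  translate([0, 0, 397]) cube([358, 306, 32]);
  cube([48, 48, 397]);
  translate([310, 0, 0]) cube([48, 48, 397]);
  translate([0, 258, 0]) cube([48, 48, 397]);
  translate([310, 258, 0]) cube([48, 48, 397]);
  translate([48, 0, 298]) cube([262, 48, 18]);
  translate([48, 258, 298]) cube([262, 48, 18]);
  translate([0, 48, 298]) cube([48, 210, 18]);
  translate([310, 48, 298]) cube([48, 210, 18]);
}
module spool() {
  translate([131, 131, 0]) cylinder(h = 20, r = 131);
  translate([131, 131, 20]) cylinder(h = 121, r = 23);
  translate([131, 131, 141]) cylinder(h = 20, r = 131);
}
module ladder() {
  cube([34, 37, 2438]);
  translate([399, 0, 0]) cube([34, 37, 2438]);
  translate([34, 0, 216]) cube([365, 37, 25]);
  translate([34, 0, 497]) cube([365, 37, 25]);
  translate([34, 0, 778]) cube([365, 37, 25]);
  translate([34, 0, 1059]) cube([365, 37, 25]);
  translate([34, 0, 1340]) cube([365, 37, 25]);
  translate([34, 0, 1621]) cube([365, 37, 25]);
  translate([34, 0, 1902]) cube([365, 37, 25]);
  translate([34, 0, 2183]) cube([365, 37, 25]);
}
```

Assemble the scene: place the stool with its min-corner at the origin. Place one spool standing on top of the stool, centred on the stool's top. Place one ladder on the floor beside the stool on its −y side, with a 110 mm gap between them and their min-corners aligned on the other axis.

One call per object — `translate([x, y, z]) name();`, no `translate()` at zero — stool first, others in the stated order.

stool();
translate([48, 22, 429]) spool();
translate([0, -147, 0]) ladder();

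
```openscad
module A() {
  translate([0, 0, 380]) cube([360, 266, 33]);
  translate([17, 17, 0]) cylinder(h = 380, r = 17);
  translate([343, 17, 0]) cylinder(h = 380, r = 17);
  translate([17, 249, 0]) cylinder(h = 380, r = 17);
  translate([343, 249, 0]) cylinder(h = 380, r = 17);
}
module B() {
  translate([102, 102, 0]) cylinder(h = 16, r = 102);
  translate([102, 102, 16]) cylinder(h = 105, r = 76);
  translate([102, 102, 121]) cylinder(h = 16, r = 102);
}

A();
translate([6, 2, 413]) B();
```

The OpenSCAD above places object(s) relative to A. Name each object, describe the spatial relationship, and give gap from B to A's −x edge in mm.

The spool's min-x is at 6; the stool's min-x is 0; gap = 6 mm.

A is a stool. B is a spool. The spool is on top of the stool. The gap from the spool to the stool's −x edge is 6 mm.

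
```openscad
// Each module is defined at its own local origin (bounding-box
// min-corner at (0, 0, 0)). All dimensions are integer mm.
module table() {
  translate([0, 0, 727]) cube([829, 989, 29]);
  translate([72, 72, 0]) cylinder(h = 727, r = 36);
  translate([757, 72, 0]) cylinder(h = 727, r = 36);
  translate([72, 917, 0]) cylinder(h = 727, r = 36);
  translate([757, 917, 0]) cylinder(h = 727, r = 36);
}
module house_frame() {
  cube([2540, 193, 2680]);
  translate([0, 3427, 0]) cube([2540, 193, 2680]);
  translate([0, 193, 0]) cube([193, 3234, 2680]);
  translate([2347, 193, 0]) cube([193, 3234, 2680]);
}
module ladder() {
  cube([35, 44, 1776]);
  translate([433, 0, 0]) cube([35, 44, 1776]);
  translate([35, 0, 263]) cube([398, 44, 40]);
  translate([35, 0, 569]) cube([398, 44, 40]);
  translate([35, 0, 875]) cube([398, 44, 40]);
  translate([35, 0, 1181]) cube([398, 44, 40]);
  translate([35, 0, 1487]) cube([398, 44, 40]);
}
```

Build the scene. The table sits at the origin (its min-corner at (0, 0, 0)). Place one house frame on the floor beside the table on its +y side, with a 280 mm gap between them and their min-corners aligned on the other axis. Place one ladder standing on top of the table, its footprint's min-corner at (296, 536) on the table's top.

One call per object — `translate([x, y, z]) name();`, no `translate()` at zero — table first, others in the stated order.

table();
translate([0, 1269, 0]) house_frame();
translate([296, 536, 756]) ladder();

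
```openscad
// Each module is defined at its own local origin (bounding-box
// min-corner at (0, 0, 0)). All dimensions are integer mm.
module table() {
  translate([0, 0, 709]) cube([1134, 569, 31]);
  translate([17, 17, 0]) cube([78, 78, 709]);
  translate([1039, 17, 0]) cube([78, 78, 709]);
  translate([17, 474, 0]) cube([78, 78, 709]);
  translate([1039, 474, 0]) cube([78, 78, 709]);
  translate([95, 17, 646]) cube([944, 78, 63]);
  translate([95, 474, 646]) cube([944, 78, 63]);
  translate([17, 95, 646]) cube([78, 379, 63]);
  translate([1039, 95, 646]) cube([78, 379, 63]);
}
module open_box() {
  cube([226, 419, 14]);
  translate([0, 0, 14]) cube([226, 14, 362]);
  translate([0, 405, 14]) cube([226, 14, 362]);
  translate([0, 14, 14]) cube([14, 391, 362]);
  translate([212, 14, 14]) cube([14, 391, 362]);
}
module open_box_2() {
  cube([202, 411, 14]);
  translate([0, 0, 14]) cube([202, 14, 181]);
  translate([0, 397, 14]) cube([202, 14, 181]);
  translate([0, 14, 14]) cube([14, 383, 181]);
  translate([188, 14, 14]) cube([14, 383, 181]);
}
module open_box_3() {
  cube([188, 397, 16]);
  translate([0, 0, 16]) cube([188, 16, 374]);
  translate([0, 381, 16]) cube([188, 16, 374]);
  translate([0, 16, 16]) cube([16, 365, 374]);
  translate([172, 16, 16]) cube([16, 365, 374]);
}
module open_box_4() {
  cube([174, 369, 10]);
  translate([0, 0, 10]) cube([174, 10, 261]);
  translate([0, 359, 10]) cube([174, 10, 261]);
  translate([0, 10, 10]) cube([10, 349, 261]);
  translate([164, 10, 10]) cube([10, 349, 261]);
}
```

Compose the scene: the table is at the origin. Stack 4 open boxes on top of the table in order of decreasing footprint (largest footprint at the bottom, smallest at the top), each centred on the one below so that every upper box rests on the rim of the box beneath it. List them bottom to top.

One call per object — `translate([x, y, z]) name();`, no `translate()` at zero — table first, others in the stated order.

table();
translate([454, 75, 740]) open_box();
translate([466, 79, 1116]) open_box_2();
translate([473, 86, 1311]) open_box_3();
translate([480, 100, 1701]) open_box_4();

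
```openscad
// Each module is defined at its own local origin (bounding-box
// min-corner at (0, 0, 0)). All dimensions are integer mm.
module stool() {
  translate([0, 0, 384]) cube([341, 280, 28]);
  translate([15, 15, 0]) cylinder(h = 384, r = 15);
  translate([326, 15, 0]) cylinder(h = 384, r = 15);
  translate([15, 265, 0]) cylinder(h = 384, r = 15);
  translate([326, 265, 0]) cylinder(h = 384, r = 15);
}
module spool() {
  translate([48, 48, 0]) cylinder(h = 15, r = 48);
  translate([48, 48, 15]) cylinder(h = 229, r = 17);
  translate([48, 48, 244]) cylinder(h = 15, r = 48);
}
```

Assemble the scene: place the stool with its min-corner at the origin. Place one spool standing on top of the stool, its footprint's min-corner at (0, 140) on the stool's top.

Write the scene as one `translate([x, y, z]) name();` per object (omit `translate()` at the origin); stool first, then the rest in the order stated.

stool();
translate([0, 140, 412]) spool();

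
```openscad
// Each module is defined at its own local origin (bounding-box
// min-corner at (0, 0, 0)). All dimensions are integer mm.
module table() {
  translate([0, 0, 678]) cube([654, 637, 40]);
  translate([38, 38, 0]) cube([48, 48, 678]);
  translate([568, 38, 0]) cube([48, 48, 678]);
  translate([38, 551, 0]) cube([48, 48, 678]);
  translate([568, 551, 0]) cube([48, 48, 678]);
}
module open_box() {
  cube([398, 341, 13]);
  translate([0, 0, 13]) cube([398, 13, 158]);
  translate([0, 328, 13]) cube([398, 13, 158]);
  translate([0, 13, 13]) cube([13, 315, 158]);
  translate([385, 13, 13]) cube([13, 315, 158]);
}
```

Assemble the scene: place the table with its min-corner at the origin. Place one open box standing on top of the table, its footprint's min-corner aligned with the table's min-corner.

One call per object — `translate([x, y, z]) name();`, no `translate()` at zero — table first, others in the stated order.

table();
translate([0, 0, 718]) open_box();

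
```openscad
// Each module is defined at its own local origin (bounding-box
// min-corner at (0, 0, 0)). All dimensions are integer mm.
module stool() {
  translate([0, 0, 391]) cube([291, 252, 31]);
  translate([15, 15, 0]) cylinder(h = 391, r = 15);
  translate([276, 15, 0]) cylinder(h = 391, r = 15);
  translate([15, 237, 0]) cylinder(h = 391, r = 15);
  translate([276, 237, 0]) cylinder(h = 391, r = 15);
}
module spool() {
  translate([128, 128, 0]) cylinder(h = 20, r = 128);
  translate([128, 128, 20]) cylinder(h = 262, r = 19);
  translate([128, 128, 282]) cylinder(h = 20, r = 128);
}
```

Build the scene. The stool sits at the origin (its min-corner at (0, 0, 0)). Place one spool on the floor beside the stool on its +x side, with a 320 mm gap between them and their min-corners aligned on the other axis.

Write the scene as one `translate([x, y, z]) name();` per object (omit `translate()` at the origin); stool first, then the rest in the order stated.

stool();
translate([611, 0, 0]) spool();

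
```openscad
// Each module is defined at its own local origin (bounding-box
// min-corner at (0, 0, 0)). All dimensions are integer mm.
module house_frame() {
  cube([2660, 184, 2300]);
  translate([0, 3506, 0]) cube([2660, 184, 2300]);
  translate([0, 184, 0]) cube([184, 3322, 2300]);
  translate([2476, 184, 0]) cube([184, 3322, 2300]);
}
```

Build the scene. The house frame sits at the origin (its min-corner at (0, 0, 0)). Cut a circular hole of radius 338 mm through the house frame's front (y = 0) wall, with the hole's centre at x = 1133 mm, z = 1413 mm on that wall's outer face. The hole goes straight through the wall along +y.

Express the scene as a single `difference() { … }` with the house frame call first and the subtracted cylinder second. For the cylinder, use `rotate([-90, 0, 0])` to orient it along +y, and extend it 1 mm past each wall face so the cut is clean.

difference() {
  house_frame();
  translate([1133, -1, 1413]) rotate([-90, 0, 0]) cylinder(h = 186, r = 338);
}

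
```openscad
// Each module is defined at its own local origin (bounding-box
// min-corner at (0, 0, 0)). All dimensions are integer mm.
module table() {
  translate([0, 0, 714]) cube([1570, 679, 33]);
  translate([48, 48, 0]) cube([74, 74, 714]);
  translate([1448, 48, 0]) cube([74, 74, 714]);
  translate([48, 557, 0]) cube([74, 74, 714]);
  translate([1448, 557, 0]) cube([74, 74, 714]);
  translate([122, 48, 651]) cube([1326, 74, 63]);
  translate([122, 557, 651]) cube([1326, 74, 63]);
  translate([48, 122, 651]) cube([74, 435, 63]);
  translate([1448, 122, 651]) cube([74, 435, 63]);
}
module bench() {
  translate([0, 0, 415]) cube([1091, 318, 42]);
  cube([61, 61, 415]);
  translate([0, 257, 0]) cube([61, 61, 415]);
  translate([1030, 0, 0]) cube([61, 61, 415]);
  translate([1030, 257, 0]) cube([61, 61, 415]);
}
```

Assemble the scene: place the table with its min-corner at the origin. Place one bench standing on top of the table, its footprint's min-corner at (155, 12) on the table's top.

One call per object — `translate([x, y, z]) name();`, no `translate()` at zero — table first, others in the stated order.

table();
translate([155, 12, 747]) bench();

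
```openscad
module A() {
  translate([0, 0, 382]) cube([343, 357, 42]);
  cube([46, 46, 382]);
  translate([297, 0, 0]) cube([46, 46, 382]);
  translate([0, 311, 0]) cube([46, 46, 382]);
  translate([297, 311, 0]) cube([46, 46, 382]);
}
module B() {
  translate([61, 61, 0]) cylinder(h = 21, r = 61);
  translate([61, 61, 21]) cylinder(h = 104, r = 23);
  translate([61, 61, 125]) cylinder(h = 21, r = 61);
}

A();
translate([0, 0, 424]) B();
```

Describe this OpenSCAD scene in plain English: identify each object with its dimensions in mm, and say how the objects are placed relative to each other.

A is a simple wooden stool: a rectangular seat 343 mm (x) by 357 mm (y), 42 mm thick, top face at z = 424 mm, on four square legs, each 46×46 mm in cross-section. The legs rest on z = 0, each flush with a corner of the seat.

B is a spool: two coaxial disc flanges of radius 61 mm and thickness 21 mm, joined by a core cylinder of radius 23 mm and height 104 mm. The lower flange rests on z = 0 and the three cylinders share a vertical axis.

The spool is on top of the stool.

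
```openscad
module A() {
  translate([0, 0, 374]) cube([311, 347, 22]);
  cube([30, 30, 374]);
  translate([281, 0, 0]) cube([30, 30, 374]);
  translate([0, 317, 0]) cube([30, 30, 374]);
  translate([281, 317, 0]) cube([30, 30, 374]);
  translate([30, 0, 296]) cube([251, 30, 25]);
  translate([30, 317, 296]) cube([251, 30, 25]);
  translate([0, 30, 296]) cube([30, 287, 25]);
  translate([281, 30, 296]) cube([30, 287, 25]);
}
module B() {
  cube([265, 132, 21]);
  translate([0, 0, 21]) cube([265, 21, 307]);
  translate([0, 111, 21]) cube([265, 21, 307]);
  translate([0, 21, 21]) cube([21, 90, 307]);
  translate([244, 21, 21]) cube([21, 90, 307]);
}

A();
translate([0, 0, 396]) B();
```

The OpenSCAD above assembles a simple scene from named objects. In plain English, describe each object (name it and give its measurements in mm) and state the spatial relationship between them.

A is a four-legged stool. The seat is 311×347 mm, 22 mm thick, top at z = 396 mm. It stands on four square legs, each 30×30 mm in cross-section, from z = 0 to the seat underside, each flush with a corner of the seat. Four stretchers, 30 mm wide and 25 mm tall, connect adjacent legs with their undersides at z = 296 mm, each running between the inner faces of the legs it joins and aligned with the legs' outer faces on the other axis.

B is an open-topped rectangular box: outside dimensions 265×132×328 mm, with a uniform wall and base thickness of 21 mm. The base is a full 265×132 slab on the floor; four walls sit on top of the base. The front and back walls (the −y and +y sides) span the full width; the two side walls fit between them.

The open box is on top of the stool.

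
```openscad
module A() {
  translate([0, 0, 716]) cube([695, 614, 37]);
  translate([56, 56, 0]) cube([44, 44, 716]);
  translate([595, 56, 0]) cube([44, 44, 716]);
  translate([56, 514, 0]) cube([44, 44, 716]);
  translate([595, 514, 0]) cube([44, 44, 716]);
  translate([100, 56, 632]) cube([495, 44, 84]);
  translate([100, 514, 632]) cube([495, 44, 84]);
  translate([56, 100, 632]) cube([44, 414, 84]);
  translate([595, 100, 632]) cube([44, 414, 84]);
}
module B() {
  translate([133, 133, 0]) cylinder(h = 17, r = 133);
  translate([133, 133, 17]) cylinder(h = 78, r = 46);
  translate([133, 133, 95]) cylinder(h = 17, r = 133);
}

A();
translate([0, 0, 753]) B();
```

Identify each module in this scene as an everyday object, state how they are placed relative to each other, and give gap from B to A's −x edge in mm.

The spool's min-x is at 0; the table's min-x is 0; gap = 0 mm.

A is a table. B is a spool. The spool is on top of the table. The gap from the spool to the table's −x edge is 0 mm.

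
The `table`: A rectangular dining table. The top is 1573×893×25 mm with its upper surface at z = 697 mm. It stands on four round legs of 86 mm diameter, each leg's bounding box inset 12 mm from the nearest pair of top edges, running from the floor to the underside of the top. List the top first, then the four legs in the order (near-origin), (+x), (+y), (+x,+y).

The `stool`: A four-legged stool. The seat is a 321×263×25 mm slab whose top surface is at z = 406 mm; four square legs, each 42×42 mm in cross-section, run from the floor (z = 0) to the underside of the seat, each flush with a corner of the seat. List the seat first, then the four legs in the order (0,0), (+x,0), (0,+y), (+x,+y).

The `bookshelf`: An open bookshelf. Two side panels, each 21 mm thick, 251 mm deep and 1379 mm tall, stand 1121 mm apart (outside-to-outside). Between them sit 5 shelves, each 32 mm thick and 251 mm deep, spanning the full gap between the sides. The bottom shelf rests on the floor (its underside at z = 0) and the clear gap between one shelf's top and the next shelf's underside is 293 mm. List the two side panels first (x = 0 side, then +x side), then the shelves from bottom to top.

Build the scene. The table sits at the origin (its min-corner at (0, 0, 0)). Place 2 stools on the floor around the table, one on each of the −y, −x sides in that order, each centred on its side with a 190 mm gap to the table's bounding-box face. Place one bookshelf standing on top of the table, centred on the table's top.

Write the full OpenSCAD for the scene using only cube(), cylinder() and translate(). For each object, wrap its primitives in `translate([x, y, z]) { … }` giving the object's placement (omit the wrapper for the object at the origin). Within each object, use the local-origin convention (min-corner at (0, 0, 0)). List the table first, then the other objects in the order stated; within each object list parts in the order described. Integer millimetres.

translate([0, 0, 672]) cube([1573, 893, 25]);
translate([55, 55, 0]) cylinder(h = 672, r = 43);
translate([1518, 55, 0]) cylinder(h = 672, r = 43);
translate([55, 838, 0]) cylinder(h = 672, r = 43);
translate([1518, 838, 0]) cylinder(h = 672, r = 43);
translate([626, -453, 0]) {
  translate([0, 0, 381]) cube([321, 263, 25]);
  cube([42, 42, 381]);
  translate([279, 0, 0]) cube([42, 42, 381]);
  translate([0, 221, 0]) cube([42, 42, 381]);
  translate([279, 221, 0]) cube([42, 42, 381]);
}
translate([-511, 315, 0]) {
  translate([0, 0, 381]) cube([321, 263, 25]);
  cube([42, 42, 381]);
  translate([279, 0, 0]) cube([42, 42, 381]);
  translate([0, 221, 0]) cube([42, 42, 381]);
  translate([279, 221, 0]) cube([42, 42, 381]);
}
translate([226, 321, 697]) {
  cube([21, 251, 1379]);
  translate([1100, 0, 0]) cube([21, 251, 1379]);
  translate([21, 0, 0]) cube([1079, 251, 32]);
  translate([21, 0, 325]) cube([1079, 251, 32]);
  translate([21, 0, 650]) cube([1079, 251, 32]);
  translate([21, 0, 975]) cube([1079, 251, 32]);
  translate([21, 0, 1300]) cube([1079, 251, 32]);
}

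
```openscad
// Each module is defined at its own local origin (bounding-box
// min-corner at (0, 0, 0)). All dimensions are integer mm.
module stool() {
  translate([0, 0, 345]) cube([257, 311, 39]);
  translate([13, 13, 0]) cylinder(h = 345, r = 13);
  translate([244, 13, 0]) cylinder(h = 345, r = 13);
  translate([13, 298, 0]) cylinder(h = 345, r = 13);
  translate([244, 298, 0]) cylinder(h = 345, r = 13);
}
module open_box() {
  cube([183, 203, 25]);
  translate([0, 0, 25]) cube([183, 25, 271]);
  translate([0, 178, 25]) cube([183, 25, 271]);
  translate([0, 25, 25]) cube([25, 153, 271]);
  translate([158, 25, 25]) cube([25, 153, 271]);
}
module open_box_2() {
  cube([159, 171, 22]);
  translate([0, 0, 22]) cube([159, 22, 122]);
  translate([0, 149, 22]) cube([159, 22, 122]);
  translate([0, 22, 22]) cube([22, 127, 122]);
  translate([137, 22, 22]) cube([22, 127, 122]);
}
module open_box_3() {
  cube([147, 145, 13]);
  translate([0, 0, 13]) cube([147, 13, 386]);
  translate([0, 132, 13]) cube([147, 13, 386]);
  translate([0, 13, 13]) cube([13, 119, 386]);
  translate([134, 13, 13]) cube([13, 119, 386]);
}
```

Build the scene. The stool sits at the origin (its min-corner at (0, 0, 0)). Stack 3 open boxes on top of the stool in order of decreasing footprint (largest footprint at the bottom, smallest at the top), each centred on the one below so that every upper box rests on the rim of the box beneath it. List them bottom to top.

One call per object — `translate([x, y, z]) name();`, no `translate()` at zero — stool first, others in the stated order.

stool();
translate([37, 54, 384]) open_box();
translate([49, 70, 680]) open_box_2();
translate([55, 83, 824]) open_box_3();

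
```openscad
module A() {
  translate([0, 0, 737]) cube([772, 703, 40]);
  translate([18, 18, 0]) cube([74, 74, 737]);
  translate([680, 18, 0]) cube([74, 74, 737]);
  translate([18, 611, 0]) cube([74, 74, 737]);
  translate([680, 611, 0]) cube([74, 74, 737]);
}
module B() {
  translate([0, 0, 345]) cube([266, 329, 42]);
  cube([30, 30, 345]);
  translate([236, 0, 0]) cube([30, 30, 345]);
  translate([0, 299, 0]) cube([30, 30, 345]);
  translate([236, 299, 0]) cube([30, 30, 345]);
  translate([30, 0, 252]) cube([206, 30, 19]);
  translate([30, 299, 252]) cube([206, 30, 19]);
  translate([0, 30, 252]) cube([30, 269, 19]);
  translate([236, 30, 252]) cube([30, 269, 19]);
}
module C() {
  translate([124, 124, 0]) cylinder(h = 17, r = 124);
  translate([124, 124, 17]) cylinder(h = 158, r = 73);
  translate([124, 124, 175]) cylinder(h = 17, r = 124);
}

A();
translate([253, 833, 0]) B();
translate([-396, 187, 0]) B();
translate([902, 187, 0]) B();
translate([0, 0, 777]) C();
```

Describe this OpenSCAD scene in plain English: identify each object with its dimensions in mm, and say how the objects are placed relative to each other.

A is a table with a 772×703 mm rectangular top, 40 mm thick, top surface at z = 777 mm, supported by four 74×74 mm square legs, each inset 18 mm from the nearest pair of top edges, running from the floor.

B is a four-legged stool. The seat is a 266×329×42 mm slab whose top surface is at z = 387 mm; four square legs, each 30×30 mm in cross-section, run from the floor (z = 0) to the underside of the seat, each flush with a corner of the seat. Four stretchers, 30 mm wide and 19 mm tall, connect adjacent legs with their undersides at z = 252 mm, each running between the inner faces of the legs it joins and aligned with the legs' outer faces on the other axis.

C is a spool: two coaxial disc flanges of radius 124 mm and thickness 17 mm, joined by a core cylinder of radius 73 mm and height 158 mm. The lower flange rests on z = 0 and the three cylinders share a vertical axis.

Three stools sit around the table at the +y, −x, +x sides. The spool is on top of the table.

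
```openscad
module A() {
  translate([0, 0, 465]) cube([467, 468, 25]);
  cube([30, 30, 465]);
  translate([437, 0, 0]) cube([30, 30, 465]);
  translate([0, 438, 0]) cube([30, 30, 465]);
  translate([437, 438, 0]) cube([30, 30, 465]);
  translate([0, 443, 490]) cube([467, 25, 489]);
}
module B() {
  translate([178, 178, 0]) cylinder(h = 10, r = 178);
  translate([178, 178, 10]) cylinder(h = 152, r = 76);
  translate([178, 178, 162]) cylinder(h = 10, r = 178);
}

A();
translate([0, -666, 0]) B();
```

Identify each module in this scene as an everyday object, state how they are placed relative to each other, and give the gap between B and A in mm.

The spool's nearest face is 310 mm from the chair's −y face.

A is a chair. B is a spool. The spool is on the floor beside the chair on its −y side. The gap between the spool and the chair is 310 mm.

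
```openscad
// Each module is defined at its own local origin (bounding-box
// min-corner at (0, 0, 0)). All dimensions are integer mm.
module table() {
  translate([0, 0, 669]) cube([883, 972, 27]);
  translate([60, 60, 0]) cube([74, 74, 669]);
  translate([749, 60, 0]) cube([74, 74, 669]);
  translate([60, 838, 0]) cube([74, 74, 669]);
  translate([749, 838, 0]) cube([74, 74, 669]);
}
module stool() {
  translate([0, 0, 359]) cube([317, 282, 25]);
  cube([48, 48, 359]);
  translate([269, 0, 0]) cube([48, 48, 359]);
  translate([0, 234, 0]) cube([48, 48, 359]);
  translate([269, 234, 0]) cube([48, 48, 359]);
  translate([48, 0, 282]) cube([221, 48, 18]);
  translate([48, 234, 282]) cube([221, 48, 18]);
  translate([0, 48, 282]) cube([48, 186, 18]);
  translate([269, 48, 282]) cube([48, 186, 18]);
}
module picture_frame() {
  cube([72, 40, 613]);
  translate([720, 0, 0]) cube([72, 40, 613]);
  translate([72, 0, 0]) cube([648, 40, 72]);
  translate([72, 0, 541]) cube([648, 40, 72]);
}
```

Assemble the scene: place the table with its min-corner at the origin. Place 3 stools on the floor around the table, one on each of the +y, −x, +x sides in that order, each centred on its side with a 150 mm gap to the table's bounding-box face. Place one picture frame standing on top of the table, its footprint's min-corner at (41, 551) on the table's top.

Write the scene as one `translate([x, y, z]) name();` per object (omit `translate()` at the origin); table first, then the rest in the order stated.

table();
translate([283, 1122, 0]) stool();
translate([-467, 345, 0]) stool();
translate([1033, 345, 0]) stool();
translate([41, 551, 696]) picture_frame();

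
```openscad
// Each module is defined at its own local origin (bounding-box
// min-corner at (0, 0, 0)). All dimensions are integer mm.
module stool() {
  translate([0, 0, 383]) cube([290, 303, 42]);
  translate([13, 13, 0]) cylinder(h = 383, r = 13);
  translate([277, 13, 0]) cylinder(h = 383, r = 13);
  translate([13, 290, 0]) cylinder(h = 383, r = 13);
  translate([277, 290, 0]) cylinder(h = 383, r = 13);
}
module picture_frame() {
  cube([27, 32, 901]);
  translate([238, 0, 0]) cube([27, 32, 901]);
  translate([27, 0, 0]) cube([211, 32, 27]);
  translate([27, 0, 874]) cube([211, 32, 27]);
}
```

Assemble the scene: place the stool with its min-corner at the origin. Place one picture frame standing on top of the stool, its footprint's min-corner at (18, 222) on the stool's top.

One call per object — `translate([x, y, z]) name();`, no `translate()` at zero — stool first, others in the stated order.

stool();
translate([18, 222, 425]) picture_frame();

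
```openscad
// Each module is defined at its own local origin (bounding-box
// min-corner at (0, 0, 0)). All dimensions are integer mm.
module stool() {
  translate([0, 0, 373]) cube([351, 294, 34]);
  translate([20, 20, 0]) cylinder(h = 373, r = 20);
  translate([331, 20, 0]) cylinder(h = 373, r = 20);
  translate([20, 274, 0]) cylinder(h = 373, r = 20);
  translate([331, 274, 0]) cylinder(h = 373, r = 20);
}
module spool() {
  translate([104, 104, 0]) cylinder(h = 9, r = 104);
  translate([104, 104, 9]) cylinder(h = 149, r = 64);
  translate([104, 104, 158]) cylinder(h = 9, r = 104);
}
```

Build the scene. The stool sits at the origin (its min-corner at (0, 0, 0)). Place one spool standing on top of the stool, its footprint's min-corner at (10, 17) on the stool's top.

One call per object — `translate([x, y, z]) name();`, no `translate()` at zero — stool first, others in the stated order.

stool();
translate([10, 17, 407]) spool();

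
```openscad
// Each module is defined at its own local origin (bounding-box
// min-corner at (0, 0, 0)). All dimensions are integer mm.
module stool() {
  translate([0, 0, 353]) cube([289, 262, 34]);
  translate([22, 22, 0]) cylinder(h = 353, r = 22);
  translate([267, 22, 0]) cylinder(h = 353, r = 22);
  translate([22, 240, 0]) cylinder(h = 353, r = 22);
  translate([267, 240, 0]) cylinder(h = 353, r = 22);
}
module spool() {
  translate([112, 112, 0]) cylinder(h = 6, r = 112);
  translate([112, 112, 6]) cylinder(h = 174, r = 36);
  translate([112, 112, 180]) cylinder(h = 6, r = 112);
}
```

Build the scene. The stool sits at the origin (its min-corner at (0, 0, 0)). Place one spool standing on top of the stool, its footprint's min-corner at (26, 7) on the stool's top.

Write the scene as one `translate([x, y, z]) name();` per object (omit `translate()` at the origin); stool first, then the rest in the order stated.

stool();
translate([26, 7, 387]) spool();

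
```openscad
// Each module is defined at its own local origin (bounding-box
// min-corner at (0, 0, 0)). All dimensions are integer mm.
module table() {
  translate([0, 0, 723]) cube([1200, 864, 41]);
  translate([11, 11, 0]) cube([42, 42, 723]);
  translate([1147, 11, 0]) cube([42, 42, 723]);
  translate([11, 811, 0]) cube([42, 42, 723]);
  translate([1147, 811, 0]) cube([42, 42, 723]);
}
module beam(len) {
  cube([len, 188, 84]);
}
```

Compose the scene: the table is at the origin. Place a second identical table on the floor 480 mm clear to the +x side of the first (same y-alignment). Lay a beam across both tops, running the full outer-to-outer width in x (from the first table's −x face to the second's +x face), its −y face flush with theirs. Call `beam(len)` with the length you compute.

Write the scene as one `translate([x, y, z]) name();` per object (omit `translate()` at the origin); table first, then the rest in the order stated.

table();
translate([1680, 0, 0]) table();
translate([0, 0, 764]) beam(2880);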